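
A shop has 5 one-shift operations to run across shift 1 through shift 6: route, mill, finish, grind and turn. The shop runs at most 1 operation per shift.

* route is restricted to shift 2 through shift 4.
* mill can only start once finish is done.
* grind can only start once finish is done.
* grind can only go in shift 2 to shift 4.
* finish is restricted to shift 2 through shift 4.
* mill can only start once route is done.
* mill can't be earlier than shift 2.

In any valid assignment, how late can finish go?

shift 3

Finish is available from shift 2; finish's own window allows nothing later than shift 4; downstream work caps finish at shift 3.
finish at shift 3 is achievable: finish -> shift 3; turn -> shift 1; grind -> shift 4; route -> shift 2; mill -> shift 5.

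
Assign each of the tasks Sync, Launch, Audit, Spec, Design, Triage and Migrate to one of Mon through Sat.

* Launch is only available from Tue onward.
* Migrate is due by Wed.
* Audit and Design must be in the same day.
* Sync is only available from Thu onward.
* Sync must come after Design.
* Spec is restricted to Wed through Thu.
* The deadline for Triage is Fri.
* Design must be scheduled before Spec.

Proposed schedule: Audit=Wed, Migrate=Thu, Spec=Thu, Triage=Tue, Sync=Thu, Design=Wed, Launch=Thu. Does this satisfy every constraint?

The deadline for Triage is Fri — holds.
Migrate is due by Wed — violated.
Sync must come after Design — holds.
Design must be scheduled before Spec — holds.
Launch is only available from Tue onward — holds.
Spec is restricted to Wed through Thu — holds.
Audit and Design must be in the same day — holds.
Sync is only available from Thu onward — holds.

No. Migrate is due by Wed is not satisfied.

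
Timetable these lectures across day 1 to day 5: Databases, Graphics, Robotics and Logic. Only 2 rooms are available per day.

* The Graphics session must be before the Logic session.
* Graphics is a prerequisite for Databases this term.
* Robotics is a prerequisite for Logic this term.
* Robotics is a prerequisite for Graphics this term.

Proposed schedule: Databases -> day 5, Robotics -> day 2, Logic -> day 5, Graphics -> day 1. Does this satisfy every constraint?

No — it violates: Robotics is a prerequisite for Graphics this term

Graphics is a prerequisite for Databases this term — holds.
Robotics is a prerequisite for Graphics this term — violated.
Robotics is a prerequisite for Logic this term — holds.
The Graphics session must be before the Logic session — holds.
Only 2 rooms are available per day — holds.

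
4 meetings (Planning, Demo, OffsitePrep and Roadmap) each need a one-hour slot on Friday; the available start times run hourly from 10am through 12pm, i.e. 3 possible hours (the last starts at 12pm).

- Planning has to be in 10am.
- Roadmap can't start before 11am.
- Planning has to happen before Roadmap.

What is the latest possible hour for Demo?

12pm

Demo at 12pm is achievable: Roadmap -> 11am, OffsitePrep -> 10am, Planning -> 10am, Demo -> 12pm.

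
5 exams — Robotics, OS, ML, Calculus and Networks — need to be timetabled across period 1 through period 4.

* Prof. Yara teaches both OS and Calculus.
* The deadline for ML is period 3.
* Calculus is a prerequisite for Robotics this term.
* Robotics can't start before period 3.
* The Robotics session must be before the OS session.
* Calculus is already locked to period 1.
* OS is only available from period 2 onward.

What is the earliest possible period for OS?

period 4

OS is available from period 2; precedence pushes OS to at least period 4.
OS at period 4 is achievable: Networks=period 1, Robotics=period 3, OS=period 4, ML=period 1, Calculus=period 1.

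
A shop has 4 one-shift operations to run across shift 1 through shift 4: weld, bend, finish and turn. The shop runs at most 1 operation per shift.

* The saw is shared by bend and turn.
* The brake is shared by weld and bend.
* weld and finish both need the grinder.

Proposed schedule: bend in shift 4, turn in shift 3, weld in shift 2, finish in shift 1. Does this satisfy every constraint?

Valid

weld and finish both need the grinder — holds.
The brake is shared by weld and bend — holds.
The saw is shared by bend and turn — holds.
The shop runs at most 1 operation per shift — holds.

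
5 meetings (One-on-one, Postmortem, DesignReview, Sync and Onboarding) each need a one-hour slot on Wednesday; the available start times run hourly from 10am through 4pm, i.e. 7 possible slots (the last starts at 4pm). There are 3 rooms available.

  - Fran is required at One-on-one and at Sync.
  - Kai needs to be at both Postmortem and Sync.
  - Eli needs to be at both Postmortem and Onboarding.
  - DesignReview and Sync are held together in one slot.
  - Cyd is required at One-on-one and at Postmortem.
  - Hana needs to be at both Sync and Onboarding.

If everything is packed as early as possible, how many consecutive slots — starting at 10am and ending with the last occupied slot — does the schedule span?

With at most 3 per slot and 5 meetings, at least 2 slots are needed.
Could 2 slots be enough, i.e. nothing placed later than 11am? No: One-on-one, Postmortem and DesignReview must all be in different slots (One-on-one/Postmortem can't share; One-on-one/DesignReview can't share; Postmortem/DesignReview can't share), but only 2 slots are available: 3 meetings can't fit in 2 distinct slots.
So 2 slots is not enough.
3 works (last occupied slot: 12pm): for example DesignReview -> 12pm; Onboarding -> 10am; Postmortem -> 11am; Sync -> 12pm; One-on-one -> 10am.

3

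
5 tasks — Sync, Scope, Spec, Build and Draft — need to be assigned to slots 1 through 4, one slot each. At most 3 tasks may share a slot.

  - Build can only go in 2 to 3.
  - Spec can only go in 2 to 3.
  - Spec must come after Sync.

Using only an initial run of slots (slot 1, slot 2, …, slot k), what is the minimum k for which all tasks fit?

The precedence chain requires at least 2 distinct slots.
With at most 3 per slot and 5 tasks, at least 2 slots are needed.
2 works (last occupied slot: 2): for example Sync=1; Draft=1; Build=2; Spec=2; Scope=1.

2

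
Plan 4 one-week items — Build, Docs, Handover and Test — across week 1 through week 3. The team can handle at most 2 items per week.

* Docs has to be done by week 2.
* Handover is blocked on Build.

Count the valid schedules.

Splitting on Build: it can be week 1 (9), week 2 (5). Listing each branch's schedules as (Docs, Handover, Test) by week number:
Build=week 1: (1,2,2) (1,2,3) (1,3,2) (1,3,3) (2,2,1) (2,2,3) (2,3,1) (2,3,2) (2,3,3) — 9.
Build=week 2: (1,3,1) (1,3,2) (1,3,3) (2,3,1) (2,3,3) — 5.
Summing: 9 + 5 = 14.

14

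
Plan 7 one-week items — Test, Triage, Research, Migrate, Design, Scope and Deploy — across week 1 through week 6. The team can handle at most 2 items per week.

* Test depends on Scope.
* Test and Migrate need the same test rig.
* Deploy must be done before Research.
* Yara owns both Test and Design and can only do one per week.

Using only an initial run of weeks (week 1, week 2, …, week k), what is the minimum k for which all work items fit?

The precedence chain requires at least 2 distinct weeks.
With at most 2 per week and 7 work items, at least 4 weeks are needed.
4 works (last occupied week: week 4): for example Triage=week 3; Migrate=week 3; Scope=week 1; Design=week 4; Deploy=week 1; Test=week 2; Research=week 2.

4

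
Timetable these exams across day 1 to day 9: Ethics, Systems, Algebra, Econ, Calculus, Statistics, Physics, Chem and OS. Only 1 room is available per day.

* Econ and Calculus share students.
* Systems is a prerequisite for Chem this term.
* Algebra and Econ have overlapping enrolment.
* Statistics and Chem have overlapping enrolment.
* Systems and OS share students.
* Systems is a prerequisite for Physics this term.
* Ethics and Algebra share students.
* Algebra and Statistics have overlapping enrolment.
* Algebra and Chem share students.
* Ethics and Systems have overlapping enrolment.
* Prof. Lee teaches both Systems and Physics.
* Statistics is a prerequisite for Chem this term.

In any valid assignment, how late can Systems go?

day 7

Downstream work caps Systems at day 8.
Systems at day 7 is achievable: Systems -> day 7, Calculus -> day 5, Statistics -> day 1, Physics -> day 9, Algebra -> day 3, Econ -> day 4, OS -> day 6, Ethics -> day 2, Chem -> day 8.
Nothing later works — the conflict and capacity constraints rule out every day after day 7.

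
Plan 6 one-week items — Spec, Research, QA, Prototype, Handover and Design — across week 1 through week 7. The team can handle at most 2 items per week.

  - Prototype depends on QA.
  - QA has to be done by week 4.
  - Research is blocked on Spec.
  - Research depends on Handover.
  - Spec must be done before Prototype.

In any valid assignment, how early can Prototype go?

Precedence pushes Prototype to at least week 2.
Prototype at week 2 is achievable: Design=week 3, QA=week 1, Research=week 3, Spec=week 1, Prototype=week 2, Handover=week 2.

week 2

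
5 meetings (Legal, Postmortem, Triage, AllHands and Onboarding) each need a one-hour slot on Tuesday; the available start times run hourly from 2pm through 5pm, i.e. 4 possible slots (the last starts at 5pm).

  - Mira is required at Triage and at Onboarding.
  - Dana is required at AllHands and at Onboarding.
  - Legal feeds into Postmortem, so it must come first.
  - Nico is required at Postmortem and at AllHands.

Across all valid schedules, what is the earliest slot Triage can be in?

Triage at 2pm is achievable: Onboarding in 3pm, Postmortem in 3pm, Legal in 2pm, Triage in 2pm, AllHands in 2pm.

2pm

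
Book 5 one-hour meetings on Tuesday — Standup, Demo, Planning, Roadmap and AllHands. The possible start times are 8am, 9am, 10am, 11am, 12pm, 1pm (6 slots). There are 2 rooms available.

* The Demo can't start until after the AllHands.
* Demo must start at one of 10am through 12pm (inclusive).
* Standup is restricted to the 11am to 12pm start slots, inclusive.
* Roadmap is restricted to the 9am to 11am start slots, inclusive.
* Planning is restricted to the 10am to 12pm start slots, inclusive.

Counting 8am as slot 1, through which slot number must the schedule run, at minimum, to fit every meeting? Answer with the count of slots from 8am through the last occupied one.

4 slots

The precedence chain requires at least 2 distinct slots.
With at most 2 per slot and 5 meetings, at least 3 slots are needed.
Standup can't be placed before 11am — that is slot 4 counting from 8am — so the schedule must run through at least 4 slots.
4 works (last occupied slot: 11am): for example Standup=11am; Demo=10am; AllHands=8am; Roadmap=9am; Planning=10am.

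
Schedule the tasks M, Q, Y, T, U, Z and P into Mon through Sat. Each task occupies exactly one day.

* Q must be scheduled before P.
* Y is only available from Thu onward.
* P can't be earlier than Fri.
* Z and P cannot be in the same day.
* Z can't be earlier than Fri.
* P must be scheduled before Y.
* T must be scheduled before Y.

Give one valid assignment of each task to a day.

U=Mon; Q=Mon; Z=Sat; P=Fri; M=Mon; T=Mon; Y=Sat

Checking: P(Fri) before Y(Sat); T(Mon) before Y(Sat); Q(Mon) before P(Fri); Z(Sat) != P(Fri); Z=Sat in [Fri,Sat]; Y=Sat in [Thu,Sat]; P=Fri in [Fri,Sat].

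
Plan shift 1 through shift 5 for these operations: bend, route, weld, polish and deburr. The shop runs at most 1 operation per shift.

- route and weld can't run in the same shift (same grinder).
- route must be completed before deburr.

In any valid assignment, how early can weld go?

shift 1

weld at shift 1 is achievable: bend in shift 4; route in shift 2; deburr in shift 3; weld in shift 1; polish in shift 5.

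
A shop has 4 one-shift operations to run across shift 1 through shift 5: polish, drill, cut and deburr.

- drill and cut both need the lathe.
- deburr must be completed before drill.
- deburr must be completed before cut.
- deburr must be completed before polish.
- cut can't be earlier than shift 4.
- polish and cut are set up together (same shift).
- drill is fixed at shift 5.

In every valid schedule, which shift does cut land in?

shift 4

cut's window is shift 4–shift 5.
drill is fixed at shift 5, and cut can't share a shift with drill.
So cut must be shift 4.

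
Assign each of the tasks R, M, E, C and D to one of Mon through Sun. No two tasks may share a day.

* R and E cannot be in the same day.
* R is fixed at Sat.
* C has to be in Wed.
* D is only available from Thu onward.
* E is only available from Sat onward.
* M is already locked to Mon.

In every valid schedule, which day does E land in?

Sun

E's window is Sat–Sun.
R is fixed at Sat, and E can't share a day with R.
So E must be Sun.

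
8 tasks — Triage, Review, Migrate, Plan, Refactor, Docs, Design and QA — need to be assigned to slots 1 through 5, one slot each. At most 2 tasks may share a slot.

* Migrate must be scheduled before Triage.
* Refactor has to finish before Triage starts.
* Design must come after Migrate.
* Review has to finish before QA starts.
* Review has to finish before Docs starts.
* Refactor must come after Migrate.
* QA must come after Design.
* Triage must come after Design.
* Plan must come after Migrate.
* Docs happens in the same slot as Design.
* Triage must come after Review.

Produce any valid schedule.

Migrate -> 1, Triage -> 4, Plan -> 4, Design -> 2, Docs -> 2, Refactor -> 3, QA -> 3, Review -> 1

Checking: Migrate(1) before Plan(4); Migrate(1) before Triage(4); Design(2) before Triage(4); Migrate(1) before Refactor(3); Review(1) before Docs(2); Refactor(3) before Triage(4); Migrate(1) before Design(2); Review(1) before Triage(4); Review(1) before QA(3); Design(2) before QA(3); Docs = Design = 2; max 2 per slot (cap 2).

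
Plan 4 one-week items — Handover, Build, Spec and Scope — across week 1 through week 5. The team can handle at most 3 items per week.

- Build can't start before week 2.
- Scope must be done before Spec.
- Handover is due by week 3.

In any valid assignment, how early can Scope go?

week 1

Downstream work caps Scope at week 4.
Scope at week 1 is achievable: Spec=week 2; Build=week 2; Scope=week 1; Handover=week 1.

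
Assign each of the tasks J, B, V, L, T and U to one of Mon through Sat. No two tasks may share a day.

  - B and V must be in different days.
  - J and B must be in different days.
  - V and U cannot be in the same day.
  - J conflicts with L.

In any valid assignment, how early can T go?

Mon

T at Mon is achievable: L in Fri; J in Tue; T in Mon; B in Wed; U in Sat; V in Thu.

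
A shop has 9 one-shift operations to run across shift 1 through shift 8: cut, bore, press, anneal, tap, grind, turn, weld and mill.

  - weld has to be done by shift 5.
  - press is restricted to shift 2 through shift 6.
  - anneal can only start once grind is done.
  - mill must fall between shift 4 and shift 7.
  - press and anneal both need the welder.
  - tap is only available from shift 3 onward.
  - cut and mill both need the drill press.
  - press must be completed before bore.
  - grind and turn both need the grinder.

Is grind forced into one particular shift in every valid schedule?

No

grind can be shift 1 (e.g. bore in shift 3; turn in shift 2; press in shift 2; anneal in shift 3; tap in shift 3; weld in shift 1; mill in shift 4; cut in shift 1; grind in shift 1) or shift 2 (e.g. bore in shift 3, tap in shift 3, grind in shift 2, weld in shift 1, press in shift 2, cut in shift 1, anneal in shift 3, turn in shift 1, mill in shift 4).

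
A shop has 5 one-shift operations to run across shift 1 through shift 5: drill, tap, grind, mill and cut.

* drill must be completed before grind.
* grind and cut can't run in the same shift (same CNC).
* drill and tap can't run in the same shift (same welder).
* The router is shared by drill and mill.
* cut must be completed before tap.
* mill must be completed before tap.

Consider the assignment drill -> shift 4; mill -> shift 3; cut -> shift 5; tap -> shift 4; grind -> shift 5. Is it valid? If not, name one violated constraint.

No — it violates: cut must be completed before tap

mill must be completed before tap — holds.
The router is shared by drill and mill — holds.
drill must be completed before grind — holds.
drill and tap can't run in the same shift (same welder) — violated.
cut must be completed before tap — violated.
grind and cut can't run in the same shift (same CNC) — violated.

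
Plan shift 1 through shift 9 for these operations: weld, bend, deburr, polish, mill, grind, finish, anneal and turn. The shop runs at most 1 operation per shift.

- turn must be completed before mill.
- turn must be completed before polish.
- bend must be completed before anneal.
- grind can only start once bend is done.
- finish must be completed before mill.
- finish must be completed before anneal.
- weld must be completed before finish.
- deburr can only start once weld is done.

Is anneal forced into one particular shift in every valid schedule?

No

anneal can be shift 4 (e.g. deburr -> shift 7, weld -> shift 1, grind -> shift 9, bend -> shift 3, anneal -> shift 4, mill -> shift 6, polish -> shift 8, turn -> shift 5, finish -> shift 2) or shift 5 (e.g. deburr=shift 7, finish=shift 2, polish=shift 8, turn=shift 4, grind=shift 9, bend=shift 3, mill=shift 6, anneal=shift 5, weld=shift 1).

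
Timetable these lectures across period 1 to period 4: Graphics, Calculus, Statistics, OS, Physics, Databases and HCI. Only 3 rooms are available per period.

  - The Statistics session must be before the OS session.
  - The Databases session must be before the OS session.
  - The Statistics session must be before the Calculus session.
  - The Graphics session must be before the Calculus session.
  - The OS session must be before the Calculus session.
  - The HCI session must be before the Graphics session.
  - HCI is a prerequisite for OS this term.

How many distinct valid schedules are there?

53

Splitting on Graphics: it can be period 2 (20), period 3 (33). Listing each branch's schedules as (Calculus, Statistics, OS, Physics, Databases, HCI) by period number:
Graphics=period 2: (3,1,2,2,1,1) (3,1,2,3,1,1) (3,1,2,4,1,1) (4,1,2,2,1,1) (4,1,2,3,1,1) (4,1,2,4,1,1) (4,1,3,1,2,1) (4,1,3,2,1,1) (4,1,3,2,2,1) (4,1,3,3,1,1) (4,1,3,3,2,1) (4,1,3,4,1,1) (4,1,3,4,2,1) (4,2,3,1,1,1) (4,2,3,1,2,1) (4,2,3,2,1,1) (4,2,3,3,1,1) (4,2,3,3,2,1) (4,2,3,4,1,1) (4,2,3,4,2,1) — 20.
Graphics=period 3: (4,1,2,2,1,1) (4,1,2,3,1,1) (4,1,2,4,1,1) (4,1,3,1,1,2) (4,1,3,1,2,1) (4,1,3,1,2,2) (4,1,3,2,1,1) (4,1,3,2,1,2) (4,1,3,2,2,1) (4,1,3,2,2,2) (4,1,3,3,1,1) (4,1,3,3,1,2) (4,1,3,3,2,1) (4,1,3,3,2,2) (4,1,3,4,1,1) (4,1,3,4,1,2) (4,1,3,4,2,1) (4,1,3,4,2,2) (4,2,3,1,1,1) (4,2,3,1,1,2) (4,2,3,1,2,1) (4,2,3,1,2,2) (4,2,3,2,1,1) (4,2,3,2,1,2) (4,2,3,2,2,1) (4,2,3,3,1,1) (4,2,3,3,1,2) (4,2,3,3,2,1) (4,2,3,3,2,2) (4,2,3,4,1,1) (4,2,3,4,1,2) (4,2,3,4,2,1) (4,2,3,4,2,2) — 33.
Summing: 20 + 33 = 53.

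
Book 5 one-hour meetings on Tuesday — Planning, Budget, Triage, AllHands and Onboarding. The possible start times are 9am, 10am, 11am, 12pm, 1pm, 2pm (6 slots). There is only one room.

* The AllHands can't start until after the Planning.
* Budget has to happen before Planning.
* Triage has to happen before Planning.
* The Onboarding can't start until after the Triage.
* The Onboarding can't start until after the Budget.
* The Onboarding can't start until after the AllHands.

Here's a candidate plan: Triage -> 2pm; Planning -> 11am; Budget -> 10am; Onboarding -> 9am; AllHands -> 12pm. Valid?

The Onboarding can't start until after the Triage — violated.
The Onboarding can't start until after the Budget — violated.
The Onboarding can't start until after the AllHands — violated.
Triage has to happen before Planning — violated.
There is only one room — holds.
The AllHands can't start until after the Planning — holds.
Budget has to happen before Planning — holds.

No. The Onboarding can't start until after the Triage is not satisfied.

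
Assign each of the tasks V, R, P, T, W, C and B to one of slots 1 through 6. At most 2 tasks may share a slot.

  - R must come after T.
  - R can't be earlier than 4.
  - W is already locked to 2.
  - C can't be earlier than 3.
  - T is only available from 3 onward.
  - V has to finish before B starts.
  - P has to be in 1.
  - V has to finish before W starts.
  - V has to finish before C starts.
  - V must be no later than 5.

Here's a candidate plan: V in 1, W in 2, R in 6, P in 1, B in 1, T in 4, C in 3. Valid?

No. At most 2 tasks may share a slot is not satisfied.

V has to finish before C starts — holds.
V has to finish before B starts — violated.
T is only available from 3 onward — holds.
C can't be earlier than 3 — holds.
P has to be in 1 — holds.
V must be no later than 5 — holds.
R can't be earlier than 4 — holds.
W is already locked to 2 — holds.
V has to finish before W starts — holds.
At most 2 tasks may share a slot — violated.
R must come after T — holds.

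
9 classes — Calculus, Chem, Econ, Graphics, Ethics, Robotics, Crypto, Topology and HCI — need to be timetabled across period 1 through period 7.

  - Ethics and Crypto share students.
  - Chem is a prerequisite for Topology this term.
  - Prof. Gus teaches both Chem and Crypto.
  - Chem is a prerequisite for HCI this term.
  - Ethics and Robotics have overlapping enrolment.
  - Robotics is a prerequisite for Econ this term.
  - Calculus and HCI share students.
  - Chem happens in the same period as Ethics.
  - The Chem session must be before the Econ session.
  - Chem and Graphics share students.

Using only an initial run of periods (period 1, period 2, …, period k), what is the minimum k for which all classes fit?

3 periods

The precedence chain requires at least 2 distinct periods.
Could 2 periods be enough, i.e. nothing placed later than period 2? No: Econ must come after Robotics (at period 1 or later) → {period 2}; Robotics must come before Econ (at period 2 or earlier) → {period 1}; Topology must come after Chem (at period 1 or later) → {period 2}; Chem must come before Topology (at period 2 or earlier) → {period 1}; Ethics must be in the same period as Chem (in {period 1}) → {period 1}; Robotics can't share with Ethics (period 1) → nothing is left.
So 2 periods is not enough.
3 works (last occupied period: period 3): for example Ethics in period 1, Crypto in period 2, HCI in period 2, Econ in period 3, Topology in period 2, Chem in period 1, Graphics in period 2, Robotics in period 2, Calculus in period 1.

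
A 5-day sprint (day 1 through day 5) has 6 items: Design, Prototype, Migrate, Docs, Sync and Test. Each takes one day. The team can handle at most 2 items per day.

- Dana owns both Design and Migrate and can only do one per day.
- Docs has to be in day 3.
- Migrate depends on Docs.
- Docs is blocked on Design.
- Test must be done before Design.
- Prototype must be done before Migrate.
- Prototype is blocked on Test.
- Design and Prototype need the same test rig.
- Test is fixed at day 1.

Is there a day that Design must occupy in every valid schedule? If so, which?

Test is fixed at day 1 and must come before Design, so Design is at least day 2.
Docs is fixed at day 3 and must come after Design, so Design is at most day 2.
So Design must be day 2.

day 2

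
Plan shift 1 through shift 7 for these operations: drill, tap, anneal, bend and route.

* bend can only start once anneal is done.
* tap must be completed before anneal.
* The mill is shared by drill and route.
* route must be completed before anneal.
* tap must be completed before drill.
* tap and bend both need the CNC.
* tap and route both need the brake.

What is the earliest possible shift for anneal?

shift 3

Precedence pushes anneal to at least shift 2; downstream work caps anneal at shift 6.
anneal at shift 3 is achievable: bend -> shift 4, drill -> shift 3, route -> shift 2, anneal -> shift 3, tap -> shift 1.
Nothing earlier works — the conflict constraints rule out every shift before shift 3.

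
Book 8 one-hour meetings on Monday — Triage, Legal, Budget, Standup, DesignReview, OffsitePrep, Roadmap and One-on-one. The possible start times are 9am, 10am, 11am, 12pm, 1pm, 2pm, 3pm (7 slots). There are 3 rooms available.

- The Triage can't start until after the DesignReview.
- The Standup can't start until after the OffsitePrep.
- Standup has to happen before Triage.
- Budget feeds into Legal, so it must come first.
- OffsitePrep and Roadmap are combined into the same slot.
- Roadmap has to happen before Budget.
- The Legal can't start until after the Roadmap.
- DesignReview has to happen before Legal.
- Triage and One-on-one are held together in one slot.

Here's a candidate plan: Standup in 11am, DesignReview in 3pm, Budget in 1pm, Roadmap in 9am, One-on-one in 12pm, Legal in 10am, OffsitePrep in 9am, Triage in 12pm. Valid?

Invalid. DesignReview has to happen before Legal.

There are 3 rooms available — holds.
The Standup can't start until after the OffsitePrep — holds.
The Legal can't start until after the Roadmap — holds.
Roadmap has to happen before Budget — holds.
The Triage can't start until after the DesignReview — violated.
OffsitePrep and Roadmap are combined into the same slot — holds.
Budget feeds into Legal, so it must come first — violated.
DesignReview has to happen before Legal — violated.
Triage and One-on-one are held together in one slot — holds.
Standup has to happen before Triage — holds.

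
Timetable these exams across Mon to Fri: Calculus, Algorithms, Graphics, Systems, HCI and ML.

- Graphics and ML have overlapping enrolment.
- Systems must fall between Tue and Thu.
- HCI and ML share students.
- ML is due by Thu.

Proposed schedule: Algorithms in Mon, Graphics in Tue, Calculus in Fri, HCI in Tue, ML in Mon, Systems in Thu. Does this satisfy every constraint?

Graphics and ML have overlapping enrolment — holds.
Systems must fall between Tue and Thu — holds.
ML is due by Thu — holds.
HCI and ML share students — holds.

Yes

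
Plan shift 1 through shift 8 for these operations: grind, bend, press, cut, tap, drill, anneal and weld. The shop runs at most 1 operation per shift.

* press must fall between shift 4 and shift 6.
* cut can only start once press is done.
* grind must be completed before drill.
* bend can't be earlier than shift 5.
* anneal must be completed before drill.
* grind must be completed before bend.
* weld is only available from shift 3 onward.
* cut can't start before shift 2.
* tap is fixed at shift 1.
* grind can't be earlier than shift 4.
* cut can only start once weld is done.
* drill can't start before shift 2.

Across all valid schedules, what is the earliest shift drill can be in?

Drill is available from shift 2; precedence pushes drill to at least shift 5.
drill at shift 5 is achievable: cut -> shift 8; bend -> shift 7; anneal -> shift 2; press -> shift 6; drill -> shift 5; tap -> shift 1; grind -> shift 4; weld -> shift 3.

shift 5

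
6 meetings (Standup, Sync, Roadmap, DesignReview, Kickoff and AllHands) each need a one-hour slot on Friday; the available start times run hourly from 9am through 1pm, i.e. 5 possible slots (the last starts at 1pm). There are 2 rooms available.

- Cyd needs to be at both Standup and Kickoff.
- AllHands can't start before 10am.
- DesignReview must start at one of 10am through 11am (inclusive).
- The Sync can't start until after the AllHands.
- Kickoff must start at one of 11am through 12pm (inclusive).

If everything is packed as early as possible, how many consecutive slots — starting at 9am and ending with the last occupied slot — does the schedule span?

3

The precedence chain requires at least 2 distinct slots.
With at most 2 per slot and 6 meetings, at least 3 slots are needed.
Kickoff can't be placed before 11am — that is slot 3 counting from 9am — so the schedule must run through at least 3 slots.
3 works (last occupied slot: 11am): for example Standup -> 9am; Sync -> 11am; AllHands -> 10am; DesignReview -> 10am; Roadmap -> 9am; Kickoff -> 11am.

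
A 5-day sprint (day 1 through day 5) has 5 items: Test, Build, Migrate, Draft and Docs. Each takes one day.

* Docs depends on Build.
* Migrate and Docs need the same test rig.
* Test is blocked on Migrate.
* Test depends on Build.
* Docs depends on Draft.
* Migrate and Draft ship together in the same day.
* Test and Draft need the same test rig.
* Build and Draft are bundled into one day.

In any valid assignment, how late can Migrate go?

day 4

Downstream work caps Migrate at day 4.
Migrate at day 4 is achievable: Docs -> day 5, Build -> day 4, Draft -> day 4, Migrate -> day 4, Test -> day 5.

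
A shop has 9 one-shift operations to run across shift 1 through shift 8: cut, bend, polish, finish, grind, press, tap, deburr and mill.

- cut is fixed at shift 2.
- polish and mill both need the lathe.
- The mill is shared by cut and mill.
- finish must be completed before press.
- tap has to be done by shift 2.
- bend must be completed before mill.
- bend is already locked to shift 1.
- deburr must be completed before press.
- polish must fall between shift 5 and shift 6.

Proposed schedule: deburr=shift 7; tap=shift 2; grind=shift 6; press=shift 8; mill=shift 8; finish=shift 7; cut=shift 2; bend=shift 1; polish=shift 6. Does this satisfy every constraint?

Yes

bend must be completed before mill — holds.
finish must be completed before press — holds.
tap has to be done by shift 2 — holds.
polish must fall between shift 5 and shift 6 — holds.
bend is already locked to shift 1 — holds.
deburr must be completed before press — holds.
polish and mill both need the lathe — holds.
cut is fixed at shift 2 — holds.
The mill is shared by cut and mill — holds.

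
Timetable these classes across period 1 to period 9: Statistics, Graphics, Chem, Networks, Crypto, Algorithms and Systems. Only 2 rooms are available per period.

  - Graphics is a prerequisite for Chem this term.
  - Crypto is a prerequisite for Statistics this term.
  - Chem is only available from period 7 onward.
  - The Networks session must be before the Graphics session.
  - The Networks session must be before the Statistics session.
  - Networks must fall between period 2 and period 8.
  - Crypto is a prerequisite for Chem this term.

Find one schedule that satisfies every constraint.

Systems=period 2, Algorithms=period 1, Networks=period 2, Crypto=period 1, Chem=period 7, Graphics=period 3, Statistics=period 3

Checking: Networks(period 2) before Statistics(period 3); Graphics(period 3) before Chem(period 7); Networks(period 2) before Graphics(period 3); Crypto(period 1) before Statistics(period 3); Crypto(period 1) before Chem(period 7); Chem=period 7 in [period 7,period 9]; Networks=period 2 in [period 2,period 8]; max 2 per period (cap 2).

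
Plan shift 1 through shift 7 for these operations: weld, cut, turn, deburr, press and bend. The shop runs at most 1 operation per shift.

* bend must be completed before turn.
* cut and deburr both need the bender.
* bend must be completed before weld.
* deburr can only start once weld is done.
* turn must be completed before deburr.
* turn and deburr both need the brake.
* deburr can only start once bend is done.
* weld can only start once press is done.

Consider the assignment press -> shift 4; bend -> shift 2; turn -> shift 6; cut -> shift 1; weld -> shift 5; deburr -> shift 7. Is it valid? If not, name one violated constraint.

Yes, all constraints hold

bend must be completed before turn — holds.
cut and deburr both need the bender — holds.
turn must be completed before deburr — holds.
deburr can only start once weld is done — holds.
weld can only start once press is done — holds.
The shop runs at most 1 operation per shift — holds.
bend must be completed before weld — holds.
turn and deburr both need the brake — holds.
deburr can only start once bend is done — holds.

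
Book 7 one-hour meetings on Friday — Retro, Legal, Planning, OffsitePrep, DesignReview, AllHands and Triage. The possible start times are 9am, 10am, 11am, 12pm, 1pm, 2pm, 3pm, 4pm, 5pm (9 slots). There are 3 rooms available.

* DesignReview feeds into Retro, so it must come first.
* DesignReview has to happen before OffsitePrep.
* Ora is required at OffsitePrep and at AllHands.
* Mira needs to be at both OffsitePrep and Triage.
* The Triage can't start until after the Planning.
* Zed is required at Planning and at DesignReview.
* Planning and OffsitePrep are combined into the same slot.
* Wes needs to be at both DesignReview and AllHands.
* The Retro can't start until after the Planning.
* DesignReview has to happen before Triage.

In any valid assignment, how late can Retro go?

Precedence pushes Retro to at least 11am.
Retro at 5pm is achievable: AllHands=11am, Legal=9am, Triage=11am, DesignReview=9am, OffsitePrep=10am, Retro=5pm, Planning=10am.

5pm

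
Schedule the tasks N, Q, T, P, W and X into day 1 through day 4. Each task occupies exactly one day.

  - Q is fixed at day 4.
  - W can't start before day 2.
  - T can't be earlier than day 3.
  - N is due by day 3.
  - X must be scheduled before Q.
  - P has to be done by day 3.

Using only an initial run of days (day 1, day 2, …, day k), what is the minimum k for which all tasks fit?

The precedence chain requires at least 2 distinct days.
Q can't be placed before day 4, so the schedule must run through at least day 4.
4 works (last occupied day: day 4): for example X -> day 1, N -> day 1, P -> day 1, T -> day 3, W -> day 2, Q -> day 4.

4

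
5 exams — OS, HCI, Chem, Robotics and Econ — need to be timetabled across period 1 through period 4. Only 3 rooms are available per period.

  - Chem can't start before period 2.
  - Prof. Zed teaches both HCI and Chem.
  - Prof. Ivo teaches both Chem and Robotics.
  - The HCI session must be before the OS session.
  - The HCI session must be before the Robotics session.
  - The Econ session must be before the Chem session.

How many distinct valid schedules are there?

47

Splitting on OS: it can be period 2 (12), period 3 (17), period 4 (18). Listing each branch's schedules as (HCI, Chem, Robotics, Econ) by period number:
OS=period 2: (1,2,3,1) (1,2,4,1) (1,3,2,1) (1,3,2,2) (1,3,4,1) (1,3,4,2) (1,4,2,1) (1,4,2,2) (1,4,2,3) (1,4,3,1) (1,4,3,2) (1,4,3,3) — 12.
OS=period 3: (1,2,3,1) (1,2,4,1) (1,3,2,1) (1,3,2,2) (1,3,4,1) (1,3,4,2) (1,4,2,1) (1,4,2,2) (1,4,2,3) (1,4,3,1) (1,4,3,2) (1,4,3,3) (2,3,4,1) (2,3,4,2) (2,4,3,1) (2,4,3,2) (2,4,3,3) — 17.
OS=period 4: (1,2,3,1) (1,2,4,1) (1,3,2,1) (1,3,2,2) (1,3,4,1) (1,3,4,2) (1,4,2,1) (1,4,2,2) (1,4,2,3) (1,4,3,1) (1,4,3,2) (1,4,3,3) (2,3,4,1) (2,3,4,2) (2,4,3,1) (2,4,3,2) (2,4,3,3) (3,2,4,1) — 18.
Summing: 12 + 17 + 18 = 47.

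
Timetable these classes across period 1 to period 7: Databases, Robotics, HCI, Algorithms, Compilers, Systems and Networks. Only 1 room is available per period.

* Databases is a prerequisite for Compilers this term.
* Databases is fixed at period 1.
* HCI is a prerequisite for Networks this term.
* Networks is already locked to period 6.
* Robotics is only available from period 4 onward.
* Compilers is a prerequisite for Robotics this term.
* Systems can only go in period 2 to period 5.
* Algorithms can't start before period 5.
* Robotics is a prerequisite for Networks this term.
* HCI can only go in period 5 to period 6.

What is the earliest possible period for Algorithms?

period 7

Algorithms is available from period 5.
Algorithms at period 7 is achievable: Compilers -> period 3, Robotics -> period 4, Databases -> period 1, Networks -> period 6, Systems -> period 2, HCI -> period 5, Algorithms -> period 7.
Nothing earlier works — the capacity limit rule out every period before period 7.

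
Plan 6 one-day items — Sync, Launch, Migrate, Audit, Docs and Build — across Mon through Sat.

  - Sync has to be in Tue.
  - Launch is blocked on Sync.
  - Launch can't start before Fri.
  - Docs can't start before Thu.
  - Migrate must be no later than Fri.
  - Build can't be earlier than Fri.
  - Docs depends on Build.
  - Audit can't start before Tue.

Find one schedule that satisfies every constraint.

Audit -> Tue; Build -> Fri; Migrate -> Mon; Docs -> Sat; Launch -> Fri; Sync -> Tue

Checking: Build(Fri) before Docs(Sat); Sync(Tue) before Launch(Fri); Migrate=Mon in [Mon,Fri]; Audit=Tue in [Tue,Sat]; Docs=Sat in [Thu,Sat]; Sync=Tue in [Tue,Tue]; Build=Fri in [Fri,Sat]; Launch=Fri in [Fri,Sat].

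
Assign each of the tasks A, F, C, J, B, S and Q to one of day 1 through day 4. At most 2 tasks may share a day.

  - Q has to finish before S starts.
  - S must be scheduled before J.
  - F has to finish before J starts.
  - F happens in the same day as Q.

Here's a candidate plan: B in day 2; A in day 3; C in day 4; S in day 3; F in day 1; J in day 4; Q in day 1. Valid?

Valid

F happens in the same day as Q — holds.
At most 2 tasks may share a day — holds.
S must be scheduled before J — holds.
Q has to finish before S starts — holds.
F has to finish before J starts — holds.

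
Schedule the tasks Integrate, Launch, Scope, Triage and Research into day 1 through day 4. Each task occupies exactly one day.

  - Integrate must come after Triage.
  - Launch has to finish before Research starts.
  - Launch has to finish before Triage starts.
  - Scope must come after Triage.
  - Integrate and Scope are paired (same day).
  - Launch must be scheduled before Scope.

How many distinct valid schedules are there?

11

Splitting on Integrate: it can be day 3 (3), day 4 (8). Listing each branch's schedules as (Launch, Scope, Triage, Research) by day number:
Integrate=day 3: (1,3,2,2) (1,3,2,3) (1,3,2,4) — 3.
Integrate=day 4: (1,4,2,2) (1,4,2,3) (1,4,2,4) (1,4,3,2) (1,4,3,3) (1,4,3,4) (2,4,3,3) (2,4,3,4) — 8.
Summing: 3 + 8 = 11.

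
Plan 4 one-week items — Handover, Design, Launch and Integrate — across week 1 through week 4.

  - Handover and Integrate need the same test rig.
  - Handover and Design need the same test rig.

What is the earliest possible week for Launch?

Launch at week 1 is achievable: Launch=week 1; Integrate=week 2; Handover=week 1; Design=week 2.

week 1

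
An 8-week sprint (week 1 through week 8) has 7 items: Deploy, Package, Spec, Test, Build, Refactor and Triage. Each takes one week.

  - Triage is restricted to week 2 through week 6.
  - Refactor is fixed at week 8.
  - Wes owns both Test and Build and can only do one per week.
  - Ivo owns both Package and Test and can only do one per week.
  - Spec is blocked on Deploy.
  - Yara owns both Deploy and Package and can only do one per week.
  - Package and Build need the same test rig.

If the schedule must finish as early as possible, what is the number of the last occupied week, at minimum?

The precedence chain requires at least 2 distinct weeks.
Refactor can't be placed before week 8, so the schedule must run through at least week 8.
8 works (last occupied week: week 8): for example Package in week 2, Spec in week 2, Test in week 1, Deploy in week 1, Build in week 3, Refactor in week 8, Triage in week 2.

week 8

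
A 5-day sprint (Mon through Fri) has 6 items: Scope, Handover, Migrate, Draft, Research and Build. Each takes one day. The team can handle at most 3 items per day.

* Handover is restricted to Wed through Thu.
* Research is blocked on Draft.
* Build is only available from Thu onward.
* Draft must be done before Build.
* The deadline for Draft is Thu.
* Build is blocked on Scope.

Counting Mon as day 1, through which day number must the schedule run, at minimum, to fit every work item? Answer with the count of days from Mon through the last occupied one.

4 days

The precedence chain requires at least 2 distinct days.
With at most 3 per day and 6 work items, at least 2 days are needed.
Build can't be placed before Thu — that is day 4 counting from Mon — so the schedule must run through at least 4 days.
4 works (last occupied day: Thu): for example Research=Tue; Draft=Mon; Migrate=Mon; Build=Thu; Scope=Mon; Handover=Wed.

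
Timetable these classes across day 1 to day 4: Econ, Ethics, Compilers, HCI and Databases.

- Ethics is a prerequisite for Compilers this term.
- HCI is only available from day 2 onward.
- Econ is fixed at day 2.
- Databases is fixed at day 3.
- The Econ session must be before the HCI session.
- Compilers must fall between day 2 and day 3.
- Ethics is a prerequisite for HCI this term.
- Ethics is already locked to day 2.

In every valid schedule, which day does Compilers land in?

Compilers is available from day 2; precedence pushes Compilers to at least day 3; Compilers's own window allows nothing later than day 3.
So Compilers is pinned to day 3.

day 3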